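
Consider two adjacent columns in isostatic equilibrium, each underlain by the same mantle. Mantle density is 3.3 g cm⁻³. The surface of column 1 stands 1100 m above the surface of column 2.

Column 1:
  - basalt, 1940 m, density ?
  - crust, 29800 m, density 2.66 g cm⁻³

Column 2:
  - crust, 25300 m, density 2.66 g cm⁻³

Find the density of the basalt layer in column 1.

2.91 g cm⁻³

Take the compensation level at the base of the deeper column (depth z_c below the surface of column 1) and equate Σ ρ_i t_i down to z_c; mantle fills any gap and the z_c terms cancel.
Column 1: 1940×ρ + 29800×2.66 + (z_c − 31740)×3.3
Column 2: 1100×0 + 25300×2.66 + (z_c − 1100 − 25300)×3.3
The z_c×3.3 term appears on both sides and cancels. Collect the known terms of each column as K = Σ(ρt)_known − 3.3 × (depth of known layers): K_1 = 79268 − 3.3×31740 = −25474; K_2 = 67298 − 3.3×(1100 + 25300) = −19822.
Balance: K_1 + 1940×ρ = K_2, so ρ = (K_2 − K_1)/1940 = 5652/1940 = 2.91 g cm⁻³.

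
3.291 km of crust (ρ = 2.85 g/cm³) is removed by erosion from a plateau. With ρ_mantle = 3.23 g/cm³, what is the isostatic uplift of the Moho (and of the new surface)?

2.9 km

Unloading: uplift u = e ρ_c/ρ_m = 3.291 km × 2.85/3.23 = 2.9 km.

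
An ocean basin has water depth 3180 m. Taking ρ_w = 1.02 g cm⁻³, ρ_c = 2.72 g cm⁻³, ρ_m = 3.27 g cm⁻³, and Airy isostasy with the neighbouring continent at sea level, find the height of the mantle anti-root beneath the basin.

By Archimedes' principle applied to the lithosphere: replacing crust with seawater at the top is compensated by replacing crust with mantle at the base: d (ρ_c − ρ_w) = a (ρ_m − ρ_c).
a = d (ρ_c − ρ_w)/(ρ_m − ρ_c) = 3180 m × 1.7/0.55 = 9830 m.

9830 m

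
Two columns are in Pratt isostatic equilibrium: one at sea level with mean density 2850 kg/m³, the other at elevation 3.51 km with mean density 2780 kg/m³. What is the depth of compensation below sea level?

139 km

ρ_ref D = ρ (D + h) → D (ρ_ref − ρ) = ρ h.
D = ρ h/(ρ_ref − ρ) = 2780 × 3.51 km/(2850 − 2780) = 139 km.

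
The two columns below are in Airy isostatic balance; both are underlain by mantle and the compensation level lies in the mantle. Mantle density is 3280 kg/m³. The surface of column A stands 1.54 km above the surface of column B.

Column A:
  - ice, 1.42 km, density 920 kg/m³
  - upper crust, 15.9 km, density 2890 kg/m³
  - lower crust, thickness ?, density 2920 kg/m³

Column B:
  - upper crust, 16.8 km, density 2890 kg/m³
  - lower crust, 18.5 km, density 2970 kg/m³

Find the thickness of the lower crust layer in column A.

21.6 km

Take the compensation level at the base of the deeper column (depth z_c below the surface of column A) and equate Σ ρ_i t_i down to z_c; mantle fills any gap and the z_c terms cancel.
Column A: 1.42×920 + 15.9×2890 + x×2920 + (z_c − 17.32 − x)×3280
Column B: 1.54×0 + 16.8×2890 + 18.5×2970 + (z_c − 1.54 − 35.3)×3280
The z_c×3280 term appears on both sides and cancels. Collect the known terms of each column as K = Σ(ρt)_known − 3280 × (depth of known layers): K_A = 47257.4 − 3280×17.32 = −9552.2; K_B = 103497 − 3280×(1.54 + 35.3) = −17338.2.
Balance: K_A − x×(3280 − 2920) = K_B, so x = (K_A − K_B)/(3280 − 2920) = 7786/360 = 21.6 km.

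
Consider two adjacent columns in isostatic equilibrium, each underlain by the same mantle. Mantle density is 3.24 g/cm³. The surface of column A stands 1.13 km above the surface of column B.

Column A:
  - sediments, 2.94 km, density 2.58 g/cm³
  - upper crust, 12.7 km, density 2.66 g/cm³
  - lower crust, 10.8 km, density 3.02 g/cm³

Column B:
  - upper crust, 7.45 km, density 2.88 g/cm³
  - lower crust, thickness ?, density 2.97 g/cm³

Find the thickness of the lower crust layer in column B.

19.8 km

Take the compensation level at the base of the deeper column (depth z_c below the surface of column A) and equate Σ ρ_i t_i down to z_c; mantle fills any gap and the z_c terms cancel.
Column A: 2.94×2.58 + 12.7×2.66 + 10.8×3.02 + (z_c − 26.44)×3.24
Column B: 1.13×0 + 7.45×2.88 + x×2.97 + (z_c − 1.13 − 7.45 − x)×3.24
The z_c×3.24 term appears on both sides and cancels. Collect the known terms of each column as K = Σ(ρt)_known − 3.24 × (depth of known layers): K_A = 73.9832 − 3.24×26.44 = −11.6824; K_B = 21.456 − 3.24×(1.13 + 7.45) = −6.3432.
Balance: K_A = K_B − x×(3.24 − 2.97), so x = (K_B − K_A)/(3.24 − 2.97) = 5.3392/0.27 = 19.8 km.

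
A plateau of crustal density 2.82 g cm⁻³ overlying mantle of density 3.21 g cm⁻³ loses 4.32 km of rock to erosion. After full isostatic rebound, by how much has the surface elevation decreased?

Rebound u = e ρ_c/ρ_m = 4.32 km × 2.82/3.21 = 3.795 km.
Net surface drop = e − u = 4.32 km − 3.795 km = e (ρ_m − ρ_c)/ρ_m = 0.525 km.

0.525 km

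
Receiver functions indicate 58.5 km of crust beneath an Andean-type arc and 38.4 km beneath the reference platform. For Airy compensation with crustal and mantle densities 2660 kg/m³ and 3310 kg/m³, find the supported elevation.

3.95 km

Excess crust Δ = 58.5 km − 38.4 km = 20.1 km, split between elevation h and root r with h + r = Δ.
Airy balance ρ_c h = (ρ_m − ρ_c) r gives r = h ρ_c/(ρ_m − ρ_c), so h (1 + ρ_c/(ρ_m − ρ_c)) = Δ, i.e. h = Δ (ρ_m − ρ_c)/ρ_m.
h = 20.1 km × 650/3310 = 3.95 km.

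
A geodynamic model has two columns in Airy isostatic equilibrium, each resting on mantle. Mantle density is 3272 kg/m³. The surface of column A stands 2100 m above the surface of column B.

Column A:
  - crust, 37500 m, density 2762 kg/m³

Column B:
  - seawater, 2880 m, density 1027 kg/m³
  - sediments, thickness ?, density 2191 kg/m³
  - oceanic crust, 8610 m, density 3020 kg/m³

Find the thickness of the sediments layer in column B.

3350 m

Take the compensation level at the base of the deeper column (depth z_c below the surface of column A) and equate Σ ρ_i t_i down to z_c; mantle fills any gap and the z_c terms cancel.
Column A: 37500×2762 + (z_c − 37500)×3272
Column B: 2100×0 + 2880×1027 + x×2191 + 8610×3020 + (z_c − 2100 − 11490 − x)×3272
The z_c×3272 term appears on both sides and cancels. Collect the known terms of each column as K = Σ(ρt)_known − 3272 × (depth of known layers): K_A = 103575000 − 3272×37500 = −19125000; K_B = 28959960 − 3272×(2100 + 11490) = −15506520.
Balance: K_A = K_B − x×(3272 − 2191), so x = (K_B − K_A)/(3272 − 2191) = 3618480/1081 = 3350 m.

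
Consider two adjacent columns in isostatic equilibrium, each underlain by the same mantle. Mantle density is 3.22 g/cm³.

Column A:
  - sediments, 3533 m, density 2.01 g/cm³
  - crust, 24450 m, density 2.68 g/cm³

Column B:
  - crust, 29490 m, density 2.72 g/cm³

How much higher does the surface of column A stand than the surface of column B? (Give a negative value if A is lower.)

For any compensation level in the mantle, the mantle terms cancel and isostasy reduces to e = (Σt_A − Σt_B) − (Σ(ρt)_A − Σ(ρt)_B) / ρ_m.
Σt_A = 27983 m; Σt_B = 29490 m; Σ(ρt)_A = 72627.33; Σ(ρt)_B = 80212.8 (in m·g/cm³).
e = (27983 − 29490) − (72627.33 − 80212.8) / 3.22 = 849 m.

849 m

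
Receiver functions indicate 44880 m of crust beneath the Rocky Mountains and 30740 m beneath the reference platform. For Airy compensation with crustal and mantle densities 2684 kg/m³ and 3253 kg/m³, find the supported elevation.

Excess crust Δ = 44880 m − 30740 m = 14140 m, split between elevation h and root r with h + r = Δ.
Airy balance ρ_c h = (ρ_m − ρ_c) r gives r = h ρ_c/(ρ_m − ρ_c), so h (1 + ρ_c/(ρ_m − ρ_c)) = Δ, i.e. h = Δ (ρ_m − ρ_c)/ρ_m.
h = 14140 m × 569/3253 = 2470 m.

2470 m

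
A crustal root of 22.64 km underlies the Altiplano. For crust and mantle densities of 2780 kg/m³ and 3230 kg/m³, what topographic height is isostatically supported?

3.66 km

For local isostatic compensation: ρ_c h = (ρ_m − ρ_c) r.
h = r (ρ_m − ρ_c) / ρ_c = 22.64 km × (3230 − 2780) / 2780 = 3.66 km.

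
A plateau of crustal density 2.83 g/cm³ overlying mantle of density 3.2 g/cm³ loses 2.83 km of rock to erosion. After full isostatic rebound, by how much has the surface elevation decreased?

Rebound u = e ρ_c/ρ_m = 2.83 km × 2.83/3.2 = 2.503 km.
Net surface drop = e − u = 2.83 km − 2.503 km = e (ρ_m − ρ_c)/ρ_m = 0.327 km.

0.327 km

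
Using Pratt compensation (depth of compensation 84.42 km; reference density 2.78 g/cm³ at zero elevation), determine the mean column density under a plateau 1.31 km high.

Pratt balance: ρ_ref D = ρ (D + h).
ρ = ρ_ref D/(D + h) = 2.78 × 84.42 km/(84.42 km + 1.31 km) = 2.74 g/cm³.

2.74 g/cm³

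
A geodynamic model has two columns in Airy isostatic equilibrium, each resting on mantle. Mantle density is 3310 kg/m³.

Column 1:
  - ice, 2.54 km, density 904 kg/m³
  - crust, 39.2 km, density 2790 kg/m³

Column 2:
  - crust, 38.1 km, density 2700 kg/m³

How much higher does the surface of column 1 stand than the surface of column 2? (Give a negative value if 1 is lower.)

0.983 km

For any compensation level in the mantle, the mantle terms cancel and isostasy reduces to e = (Σt_1 − Σt_2) − (Σ(ρt)_1 − Σ(ρt)_2) / ρ_m.
Σt_1 = 41.74 km; Σt_2 = 38.1 km; Σ(ρt)_1 = 111664.16; Σ(ρt)_2 = 102870 (in km·kg/m³).
e = (41.74 − 38.1) − (111664.16 − 102870) / 3310 = 0.983 km.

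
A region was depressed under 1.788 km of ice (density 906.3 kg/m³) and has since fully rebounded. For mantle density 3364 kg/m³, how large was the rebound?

Removing the load lets mantle flow back in; uplift u satisfies ρ_ice t = ρ_m u.
u = t ρ_ice/ρ_m = 1.788 km × 906.3/3364 = 0.482 km.

0.482 km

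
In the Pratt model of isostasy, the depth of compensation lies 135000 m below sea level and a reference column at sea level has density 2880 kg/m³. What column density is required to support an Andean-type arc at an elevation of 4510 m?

Pratt balance: ρ_ref D = ρ (D + h).
ρ = ρ_ref D/(D + h) = 2880 × 135000 m/(135000 m + 4510 m) = 2790 kg/m³.

2790 kg/m³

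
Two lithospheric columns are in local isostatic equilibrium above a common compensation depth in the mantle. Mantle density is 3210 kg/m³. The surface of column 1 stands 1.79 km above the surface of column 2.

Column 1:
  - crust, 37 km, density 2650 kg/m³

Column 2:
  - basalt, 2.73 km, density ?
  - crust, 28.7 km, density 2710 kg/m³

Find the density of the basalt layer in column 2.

Take the compensation level at the base of the deeper column (depth z_c below the surface of column 1) and equate Σ ρ_i t_i down to z_c; mantle fills any gap and the z_c terms cancel.
Column 1: 37×2650 + (z_c − 37)×3210
Column 2: 1.79×0 + 2.73×ρ + 28.7×2710 + (z_c − 1.79 − 31.43)×3210
The z_c×3210 term appears on both sides and cancels. Collect the known terms of each column as K = Σ(ρt)_known − 3210 × (depth of known layers): K_1 = 98050 − 3210×37 = −20720; K_2 = 77777 − 3210×(1.79 + 31.43) = −28859.2.
Balance: K_1 = K_2 + 2.73×ρ, so ρ = (K_1 − K_2)/2.73 = 8139.2/2.73 = 2980 kg/m³.

2980 kg/m³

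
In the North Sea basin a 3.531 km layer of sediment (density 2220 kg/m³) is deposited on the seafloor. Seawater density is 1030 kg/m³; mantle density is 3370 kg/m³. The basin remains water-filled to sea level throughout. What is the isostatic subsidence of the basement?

Submarine loading: the sediment displaces seawater, and the subsidence is in turn flooded, so s (ρ_m − ρ_w) = t (ρ_sed − ρ_w).
s = 3.531 km × (2220 − 1030) / (3370 − 1030) = 1.8 km.

1.8 km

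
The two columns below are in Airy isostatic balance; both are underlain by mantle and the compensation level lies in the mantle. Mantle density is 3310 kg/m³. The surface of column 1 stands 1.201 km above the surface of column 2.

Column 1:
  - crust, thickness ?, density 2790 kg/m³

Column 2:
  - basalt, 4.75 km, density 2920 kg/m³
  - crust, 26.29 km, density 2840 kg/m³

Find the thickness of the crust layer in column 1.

35 km

Take the compensation level at the base of the deeper column (depth z_c below the surface of column 1) and equate Σ ρ_i t_i down to z_c; mantle fills any gap and the z_c terms cancel.
Column 1: x×2790 + (z_c − 0 − x)×3310
Column 2: 1.201×0 + 4.75×2920 + 26.29×2840 + (z_c − 1.201 − 31.04)×3310
The z_c×3310 term appears on both sides and cancels. Collect the known terms of each column as K = Σ(ρt)_known − 3310 × (depth of known layers): K_1 = 0 − 3310×0 = 0; K_2 = 88533.6 − 3310×(1.201 + 31.04) = −18184.11.
Balance: K_1 − x×(3310 − 2790) = K_2, so x = (K_1 − K_2)/(3310 − 2790) = 18184.1/520 = 35 km.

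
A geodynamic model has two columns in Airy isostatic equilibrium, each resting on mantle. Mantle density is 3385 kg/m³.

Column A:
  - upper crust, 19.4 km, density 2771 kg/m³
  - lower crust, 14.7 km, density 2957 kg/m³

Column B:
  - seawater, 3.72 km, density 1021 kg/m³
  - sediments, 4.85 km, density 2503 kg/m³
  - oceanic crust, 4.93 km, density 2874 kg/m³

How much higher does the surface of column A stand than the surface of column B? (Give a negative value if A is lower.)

0.772 km

For any compensation level in the mantle, the mantle terms cancel and isostasy reduces to e = (Σt_A − Σt_B) − (Σ(ρt)_A − Σ(ρt)_B) / ρ_m.
Σt_A = 34.1 km; Σt_B = 13.5 km; Σ(ρt)_A = 97225.3; Σ(ρt)_B = 30106.49 (in km·kg/m³).
e = (34.1 − 13.5) − (97225.3 − 30106.49) / 3385 = 0.772 km.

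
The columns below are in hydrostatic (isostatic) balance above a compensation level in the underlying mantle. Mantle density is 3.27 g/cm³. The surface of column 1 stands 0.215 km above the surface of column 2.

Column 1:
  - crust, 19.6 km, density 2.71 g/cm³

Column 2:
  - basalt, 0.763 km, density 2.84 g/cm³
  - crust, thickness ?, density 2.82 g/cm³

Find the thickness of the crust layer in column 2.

22.1 km

Take the compensation level at the base of the deeper column (depth z_c below the surface of column 1) and equate Σ ρ_i t_i down to z_c; mantle fills any gap and the z_c terms cancel.
Column 1: 19.6×2.71 + (z_c − 19.6)×3.27
Column 2: 0.215×0 + 0.763×2.84 + x×2.82 + (z_c − 0.215 − 0.763 − x)×3.27
The z_c×3.27 term appears on both sides and cancels. Collect the known terms of each column as K = Σ(ρt)_known − 3.27 × (depth of known layers): K_1 = 53.116 − 3.27×19.6 = −10.976; K_2 = 2.16692 − 3.27×(0.215 + 0.763) = −1.03114.
Balance: K_1 = K_2 − x×(3.27 − 2.82), so x = (K_2 − K_1)/(3.27 − 2.82) = 9.94486/0.45 = 22.1 km.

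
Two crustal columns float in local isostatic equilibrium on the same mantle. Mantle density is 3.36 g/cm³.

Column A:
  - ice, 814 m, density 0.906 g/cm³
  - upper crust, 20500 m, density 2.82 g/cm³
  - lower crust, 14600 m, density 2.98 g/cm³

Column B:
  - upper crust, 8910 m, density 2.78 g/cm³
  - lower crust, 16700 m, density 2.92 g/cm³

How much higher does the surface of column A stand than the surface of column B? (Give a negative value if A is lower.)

For any compensation level in the mantle, the mantle terms cancel and isostasy reduces to e = (Σt_A − Σt_B) − (Σ(ρt)_A − Σ(ρt)_B) / ρ_m.
Σt_A = 35914 m; Σt_B = 25610 m; Σ(ρt)_A = 102055.484; Σ(ρt)_B = 73533.8 (in m·g/cm³).
e = (35914 − 25610) − (102055.484 − 73533.8) / 3.36 = 1820 m.

1820 m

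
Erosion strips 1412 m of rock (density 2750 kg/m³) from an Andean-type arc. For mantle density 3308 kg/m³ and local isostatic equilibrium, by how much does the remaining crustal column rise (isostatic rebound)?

1170 m

Unloading: uplift u = e ρ_c/ρ_m = 1412 m × 2750/3308 = 1170 m.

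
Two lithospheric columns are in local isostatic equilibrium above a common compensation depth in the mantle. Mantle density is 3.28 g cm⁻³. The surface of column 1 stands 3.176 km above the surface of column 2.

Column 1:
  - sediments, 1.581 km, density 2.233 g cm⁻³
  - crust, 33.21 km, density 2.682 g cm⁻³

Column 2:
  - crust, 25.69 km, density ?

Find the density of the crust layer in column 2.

2.85 g cm⁻³

Take the compensation level at the base of the deeper column (depth z_c below the surface of column 1) and equate Σ ρ_i t_i down to z_c; mantle fills any gap and the z_c terms cancel.
Column 1: 1.581×2.233 + 33.21×2.682 + (z_c − 34.791)×3.28
Column 2: 3.176×0 + 25.69×ρ + (z_c − 3.176 − 25.69)×3.28
The z_c×3.28 term appears on both sides and cancels. Collect the known terms of each column as K = Σ(ρt)_known − 3.28 × (depth of known layers): K_1 = 92.599593 − 3.28×34.791 = −21.514887; K_2 = 0 − 3.28×(3.176 + 25.69) = −94.68048.
Balance: K_1 = K_2 + 25.69×ρ, so ρ = (K_1 − K_2)/25.69 = 73.1656/25.69 = 2.85 g cm⁻³.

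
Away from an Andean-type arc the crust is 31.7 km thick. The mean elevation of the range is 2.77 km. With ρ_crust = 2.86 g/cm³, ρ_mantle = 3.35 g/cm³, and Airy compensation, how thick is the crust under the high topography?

Root depth r = h ρ_c / (ρ_m − ρ_c) = 2.77 km × 2.86 / 0.49 = 16.17 km.
Total thickness = T + h + r = 31.7 km + 2.77 km + 16.17 km = 50.6 km.

50.6 km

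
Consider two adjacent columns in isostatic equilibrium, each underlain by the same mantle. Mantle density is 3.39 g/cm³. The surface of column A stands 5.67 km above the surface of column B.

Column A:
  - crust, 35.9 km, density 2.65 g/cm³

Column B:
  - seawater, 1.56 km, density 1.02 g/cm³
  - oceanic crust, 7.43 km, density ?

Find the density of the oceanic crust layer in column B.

2.9 g/cm³

Take the compensation level at the base of the deeper column (depth z_c below the surface of column A) and equate Σ ρ_i t_i down to z_c; mantle fills any gap and the z_c terms cancel.
Column A: 35.9×2.65 + (z_c − 35.9)×3.39
Column B: 5.67×0 + 1.56×1.02 + 7.43×ρ + (z_c − 5.67 − 8.99)×3.39
The z_c×3.39 term appears on both sides and cancels. Collect the known terms of each column as K = Σ(ρt)_known − 3.39 × (depth of known layers): K_A = 95.135 − 3.39×35.9 = −26.566; K_B = 1.5912 − 3.39×(5.67 + 8.99) = −48.1062.
Balance: K_A = K_B + 7.43×ρ, so ρ = (K_A − K_B)/7.43 = 21.5402/7.43 = 2.9 g/cm³.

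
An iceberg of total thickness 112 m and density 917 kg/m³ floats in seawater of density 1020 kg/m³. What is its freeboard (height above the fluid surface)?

11.3 m

Floating equilibrium: submerged depth d = t ρ_obj/ρ_fluid = 112 m × 917/1020 = 100.7 m.
Freeboard = t − d = 112 m − 100.7 m = 11.3 m.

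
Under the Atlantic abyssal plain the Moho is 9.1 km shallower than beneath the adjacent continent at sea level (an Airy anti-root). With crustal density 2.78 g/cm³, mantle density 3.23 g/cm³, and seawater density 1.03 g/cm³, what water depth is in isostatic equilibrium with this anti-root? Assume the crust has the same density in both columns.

2.34 km

Replacing a thickness d of crust by seawater at the top must be balanced by replacing crust with mantle at the base: d (ρ_c − ρ_w) = a (ρ_m − ρ_c).
d = a (ρ_m − ρ_c)/(ρ_c − ρ_w) = 9.1 km × 0.45/1.75 = 2.34 km.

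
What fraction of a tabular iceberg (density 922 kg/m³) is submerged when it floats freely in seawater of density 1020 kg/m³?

0.904

Submerged fraction = ρ_obj/ρ_fluid = 922/1020 = 0.904.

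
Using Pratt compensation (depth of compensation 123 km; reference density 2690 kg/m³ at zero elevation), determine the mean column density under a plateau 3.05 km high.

Pratt balance: ρ_ref D = ρ (D + h).
ρ = ρ_ref D/(D + h) = 2690 × 123 km/(123 km + 3.05 km) = 2620 kg/m³.

2620 kg/m³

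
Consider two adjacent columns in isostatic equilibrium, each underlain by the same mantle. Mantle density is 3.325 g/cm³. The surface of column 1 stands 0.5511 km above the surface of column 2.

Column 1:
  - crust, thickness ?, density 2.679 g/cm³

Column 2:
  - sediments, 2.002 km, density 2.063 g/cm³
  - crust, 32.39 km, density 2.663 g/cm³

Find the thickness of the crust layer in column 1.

Take the compensation level at the base of the deeper column (depth z_c below the surface of column 1) and equate Σ ρ_i t_i down to z_c; mantle fills any gap and the z_c terms cancel.
Column 1: x×2.679 + (z_c − 0 − x)×3.325
Column 2: 0.5511×0 + 2.002×2.063 + 32.39×2.663 + (z_c − 0.5511 − 34.392)×3.325
The z_c×3.325 term appears on both sides and cancels. Collect the known terms of each column as K = Σ(ρt)_known − 3.325 × (depth of known layers): K_1 = 0 − 3.325×0 = 0; K_2 = 90.384696 − 3.325×(0.5511 + 34.392) = −25.8011115.
Balance: K_1 − x×(3.325 − 2.679) = K_2, so x = (K_1 − K_2)/(3.325 − 2.679) = 25.8011/0.646 = 39.9 km.

39.9 km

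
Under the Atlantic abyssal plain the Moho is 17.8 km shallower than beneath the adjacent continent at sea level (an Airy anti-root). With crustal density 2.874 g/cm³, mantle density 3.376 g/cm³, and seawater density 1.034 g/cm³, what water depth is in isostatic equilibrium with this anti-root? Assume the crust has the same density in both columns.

4.86 km

Replacing a thickness d of crust by seawater at the top must be balanced by replacing crust with mantle at the base: d (ρ_c − ρ_w) = a (ρ_m − ρ_c).
d = a (ρ_m − ρ_c)/(ρ_c − ρ_w) = 17.8 km × 0.502/1.84 = 4.86 km.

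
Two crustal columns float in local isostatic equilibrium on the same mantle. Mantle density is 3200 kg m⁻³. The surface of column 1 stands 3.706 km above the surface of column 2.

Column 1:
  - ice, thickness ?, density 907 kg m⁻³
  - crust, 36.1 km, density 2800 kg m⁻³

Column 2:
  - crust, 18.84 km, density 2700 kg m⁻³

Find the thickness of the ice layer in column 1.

2.98 km

Take the compensation level at the base of the deeper column (depth z_c below the surface of column 1) and equate Σ ρ_i t_i down to z_c; mantle fills any gap and the z_c terms cancel.
Column 1: x×907 + 36.1×2800 + (z_c − 36.1 − x)×3200
Column 2: 3.706×0 + 18.84×2700 + (z_c − 3.706 − 18.84)×3200
The z_c×3200 term appears on both sides and cancels. Collect the known terms of each column as K = Σ(ρt)_known − 3200 × (depth of known layers): K_1 = 101080 − 3200×36.1 = −14440; K_2 = 50868 − 3200×(3.706 + 18.84) = −21279.2.
Balance: K_1 − x×(3200 − 907) = K_2, so x = (K_1 − K_2)/(3200 − 907) = 6839.2/2293 = 2.98 km.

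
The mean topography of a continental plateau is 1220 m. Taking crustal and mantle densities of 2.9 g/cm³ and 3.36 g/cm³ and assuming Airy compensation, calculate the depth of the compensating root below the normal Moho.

7690 m

Isostatic balance requires: the weight of the topography is balanced by the buoyancy of the root, ρ_c h = (ρ_m − ρ_c) r.
r = h · ρ_c / (ρ_m − ρ_c) = 1220 m × 2.9 / (3.36 − 2.9) = 7690 m.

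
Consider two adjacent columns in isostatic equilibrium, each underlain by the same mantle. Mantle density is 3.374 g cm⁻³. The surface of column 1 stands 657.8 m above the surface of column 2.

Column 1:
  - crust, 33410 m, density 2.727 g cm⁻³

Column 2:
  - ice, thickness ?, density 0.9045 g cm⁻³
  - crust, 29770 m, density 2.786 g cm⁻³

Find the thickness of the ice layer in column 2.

Take the compensation level at the base of the deeper column (depth z_c below the surface of column 1) and equate Σ ρ_i t_i down to z_c; mantle fills any gap and the z_c terms cancel.
Column 1: 33410×2.727 + (z_c − 33410)×3.374
Column 2: 657.8×0 + x×0.9045 + 29770×2.786 + (z_c − 657.8 − 29770 − x)×3.374
The z_c×3.374 term appears on both sides and cancels. Collect the known terms of each column as K = Σ(ρt)_known − 3.374 × (depth of known layers): K_1 = 91109.07 − 3.374×33410 = −21616.27; K_2 = 82939.22 − 3.374×(657.8 + 29770) = −19724.1772.
Balance: K_1 = K_2 − x×(3.374 − 0.9045), so x = (K_2 − K_1)/(3.374 − 0.9045) = 1892.09/2.4695 = 766 m.

766 m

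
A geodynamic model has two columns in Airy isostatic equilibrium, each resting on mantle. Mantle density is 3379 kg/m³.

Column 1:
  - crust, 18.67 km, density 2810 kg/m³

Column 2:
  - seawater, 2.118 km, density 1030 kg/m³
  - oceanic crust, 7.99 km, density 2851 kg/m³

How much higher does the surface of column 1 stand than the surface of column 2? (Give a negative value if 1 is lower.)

For any compensation level in the mantle, the mantle terms cancel and isostasy reduces to e = (Σt_1 − Σt_2) − (Σ(ρt)_1 − Σ(ρt)_2) / ρ_m.
Σt_1 = 18.67 km; Σt_2 = 10.108 km; Σ(ρt)_1 = 52462.7; Σ(ρt)_2 = 24961.03 (in km·kg/m³).
e = (18.67 − 10.108) − (52462.7 − 24961.03) / 3379 = 0.423 km.

0.423 km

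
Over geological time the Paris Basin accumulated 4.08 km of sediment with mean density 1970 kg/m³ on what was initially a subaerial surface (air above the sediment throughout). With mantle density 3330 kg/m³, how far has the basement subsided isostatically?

Subaerial load: s = t ρ_sed / ρ_m = 4.08 km × 1970/3330 = 2.41 km.

2.41 km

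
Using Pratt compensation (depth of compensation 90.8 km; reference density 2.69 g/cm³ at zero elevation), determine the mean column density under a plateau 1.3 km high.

2.65 g/cm³

Pratt balance: ρ_ref D = ρ (D + h).
ρ = ρ_ref D/(D + h) = 2.69 × 90.8 km/(90.8 km + 1.3 km) = 2.65 g/cm³.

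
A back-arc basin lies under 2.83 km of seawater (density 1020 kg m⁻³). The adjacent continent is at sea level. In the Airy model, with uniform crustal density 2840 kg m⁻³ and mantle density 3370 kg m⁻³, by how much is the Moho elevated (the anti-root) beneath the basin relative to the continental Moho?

9.72 km

By Archimedes' principle applied to the lithosphere: replacing crust with seawater at the top is compensated by replacing crust with mantle at the base: d (ρ_c − ρ_w) = a (ρ_m − ρ_c).
a = d (ρ_c − ρ_w)/(ρ_m − ρ_c) = 2.83 km × 1820/530 = 9.72 km.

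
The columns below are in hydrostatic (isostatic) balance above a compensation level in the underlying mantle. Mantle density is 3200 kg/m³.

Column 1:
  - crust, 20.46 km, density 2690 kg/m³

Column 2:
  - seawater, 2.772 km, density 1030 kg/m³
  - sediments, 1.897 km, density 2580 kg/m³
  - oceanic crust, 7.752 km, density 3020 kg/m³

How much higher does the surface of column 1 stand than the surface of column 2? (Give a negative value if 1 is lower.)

For any compensation level in the mantle, the mantle terms cancel and isostasy reduces to e = (Σt_1 − Σt_2) − (Σ(ρt)_1 − Σ(ρt)_2) / ρ_m.
Σt_1 = 20.46 km; Σt_2 = 12.421 km; Σ(ρt)_1 = 55037.4; Σ(ρt)_2 = 31160.46 (in km·kg/m³).
e = (20.46 − 12.421) − (55037.4 − 31160.46) / 3200 = 0.577 km.

0.577 km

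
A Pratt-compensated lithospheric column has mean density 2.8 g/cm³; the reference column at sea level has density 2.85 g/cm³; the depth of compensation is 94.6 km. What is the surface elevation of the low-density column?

ρ_ref D = ρ (D + h) → h = D (ρ_ref − ρ)/ρ.
h = 94.6 km × (2.85 − 2.8)/2.8 = 1.69 km.

1.69 km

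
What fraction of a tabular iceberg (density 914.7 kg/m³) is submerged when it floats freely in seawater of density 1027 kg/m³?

0.891

Submerged fraction = ρ_obj/ρ_fluid = 914.7/1027 = 0.891.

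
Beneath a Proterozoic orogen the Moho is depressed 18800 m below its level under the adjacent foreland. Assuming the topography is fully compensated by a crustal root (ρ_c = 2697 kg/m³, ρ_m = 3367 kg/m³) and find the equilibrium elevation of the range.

4670 m

By Archimedes' principle applied to the lithosphere: ρ_c h = (ρ_m − ρ_c) r.
h = r (ρ_m − ρ_c) / ρ_c = 18800 m × (3367 − 2697) / 2697 = 4670 m.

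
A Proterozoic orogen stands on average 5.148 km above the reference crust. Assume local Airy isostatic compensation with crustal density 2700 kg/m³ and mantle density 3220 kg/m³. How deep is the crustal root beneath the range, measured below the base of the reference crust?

26.7 km

For local isostatic compensation: the weight of the topography is balanced by the buoyancy of the root, ρ_c h = (ρ_m − ρ_c) r.
r = h · ρ_c / (ρ_m − ρ_c) = 5.148 km × 2700 / (3220 − 2700) = 26.7 km.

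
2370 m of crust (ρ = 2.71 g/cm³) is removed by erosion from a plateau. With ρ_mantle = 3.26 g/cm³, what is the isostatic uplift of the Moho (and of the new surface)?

Unloading: uplift u = e ρ_c/ρ_m = 2370 m × 2.71/3.26 = 1970 m.

1970 m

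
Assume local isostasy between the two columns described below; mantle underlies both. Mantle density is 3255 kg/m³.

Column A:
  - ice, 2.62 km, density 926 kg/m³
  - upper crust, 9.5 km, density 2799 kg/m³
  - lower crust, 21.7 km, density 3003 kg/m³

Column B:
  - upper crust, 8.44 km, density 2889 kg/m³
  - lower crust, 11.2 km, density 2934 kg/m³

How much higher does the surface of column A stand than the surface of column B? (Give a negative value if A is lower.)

2.83 km

For any compensation level in the mantle, the mantle terms cancel and isostasy reduces to e = (Σt_A − Σt_B) − (Σ(ρt)_A − Σ(ρt)_B) / ρ_m.
Σt_A = 33.82 km; Σt_B = 19.64 km; Σ(ρt)_A = 94181.72; Σ(ρt)_B = 57243.96 (in km·kg/m³).
e = (33.82 − 19.64) − (94181.72 − 57243.96) / 3255 = 2.83 km.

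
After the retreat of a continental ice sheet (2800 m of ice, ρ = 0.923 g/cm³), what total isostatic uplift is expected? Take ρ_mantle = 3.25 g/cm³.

Removing the load lets mantle flow back in; uplift u satisfies ρ_ice t = ρ_m u.
u = t ρ_ice/ρ_m = 2800 m × 0.923/3.25 = 795 m.

795 m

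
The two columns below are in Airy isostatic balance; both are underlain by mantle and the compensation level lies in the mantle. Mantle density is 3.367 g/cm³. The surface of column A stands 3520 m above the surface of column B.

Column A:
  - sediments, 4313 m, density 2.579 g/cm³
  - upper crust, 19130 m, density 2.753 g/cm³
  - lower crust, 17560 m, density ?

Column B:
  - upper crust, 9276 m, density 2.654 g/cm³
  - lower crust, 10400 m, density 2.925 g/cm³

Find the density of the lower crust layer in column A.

Take the compensation level at the base of the deeper column (depth z_c below the surface of column A) and equate Σ ρ_i t_i down to z_c; mantle fills any gap and the z_c terms cancel.
Column A: 4313×2.579 + 19130×2.753 + 17560×ρ + (z_c − 41003)×3.367
Column B: 3520×0 + 9276×2.654 + 10400×2.925 + (z_c − 3520 − 19676)×3.367
The z_c×3.367 term appears on both sides and cancels. Collect the known terms of each column as K = Σ(ρt)_known − 3.367 × (depth of known layers): K_A = 63788.117 − 3.367×41003 = −74268.984; K_B = 55038.504 − 3.367×(3520 + 19676) = −23062.428.
Balance: K_A + 17560×ρ = K_B, so ρ = (K_B − K_A)/17560 = 51206.6/17560 = 2.92 g/cm³.

2.92 g/cm³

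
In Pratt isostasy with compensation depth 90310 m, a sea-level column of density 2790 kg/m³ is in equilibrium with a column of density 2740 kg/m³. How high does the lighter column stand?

ρ_ref D = ρ (D + h) → h = D (ρ_ref − ρ)/ρ.
h = 90310 m × (2790 − 2740)/2740 = 1650 m.

1650 m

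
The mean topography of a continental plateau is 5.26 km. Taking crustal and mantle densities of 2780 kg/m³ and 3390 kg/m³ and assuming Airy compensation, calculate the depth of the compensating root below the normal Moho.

By Archimedes' principle applied to the lithosphere: the weight of the topography is balanced by the buoyancy of the root, ρ_c h = (ρ_m − ρ_c) r.
r = h · ρ_c / (ρ_m − ρ_c) = 5.26 km × 2780 / (3390 − 2780) = 24 km.

24 km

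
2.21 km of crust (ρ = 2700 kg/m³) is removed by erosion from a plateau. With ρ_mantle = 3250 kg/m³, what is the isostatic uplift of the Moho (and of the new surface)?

1.84 km

Unloading: uplift u = e ρ_c/ρ_m = 2.21 km × 2700/3250 = 1.84 km.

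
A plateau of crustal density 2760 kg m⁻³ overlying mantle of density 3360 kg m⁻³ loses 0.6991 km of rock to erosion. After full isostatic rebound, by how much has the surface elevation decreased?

Rebound u = e ρ_c/ρ_m = 0.6991 km × 2760/3360 = 0.5743 km.
Net surface drop = e − u = 0.6991 km − 0.5743 km = e (ρ_m − ρ_c)/ρ_m = 0.125 km.

0.125 km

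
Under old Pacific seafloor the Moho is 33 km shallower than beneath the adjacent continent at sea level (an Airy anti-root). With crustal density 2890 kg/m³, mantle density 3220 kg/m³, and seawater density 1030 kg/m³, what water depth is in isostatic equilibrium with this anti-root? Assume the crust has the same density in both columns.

5.85 km

Replacing a thickness d of crust by seawater at the top must be balanced by replacing crust with mantle at the base: d (ρ_c − ρ_w) = a (ρ_m − ρ_c).
d = a (ρ_m − ρ_c)/(ρ_c − ρ_w) = 33 km × 330/1860 = 5.85 km.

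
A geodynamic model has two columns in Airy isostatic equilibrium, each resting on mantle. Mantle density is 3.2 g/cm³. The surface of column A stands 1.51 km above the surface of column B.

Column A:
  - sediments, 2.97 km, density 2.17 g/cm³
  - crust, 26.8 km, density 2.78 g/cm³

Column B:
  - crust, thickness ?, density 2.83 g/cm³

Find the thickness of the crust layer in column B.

Take the compensation level at the base of the deeper column (depth z_c below the surface of column A) and equate Σ ρ_i t_i down to z_c; mantle fills any gap and the z_c terms cancel.
Column A: 2.97×2.17 + 26.8×2.78 + (z_c − 29.77)×3.2
Column B: 1.51×0 + x×2.83 + (z_c − 1.51 − 0 − x)×3.2
The z_c×3.2 term appears on both sides and cancels. Collect the known terms of each column as K = Σ(ρt)_known − 3.2 × (depth of known layers): K_A = 80.9489 − 3.2×29.77 = −14.3151; K_B = 0 − 3.2×(1.51 + 0) = −4.832.
Balance: K_A = K_B − x×(3.2 − 2.83), so x = (K_B − K_A)/(3.2 − 2.83) = 9.4831/0.37 = 25.6 km.

25.6 km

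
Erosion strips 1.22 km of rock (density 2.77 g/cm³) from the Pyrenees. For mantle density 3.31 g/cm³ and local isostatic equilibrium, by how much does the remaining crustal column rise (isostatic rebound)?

Unloading: uplift u = e ρ_c/ρ_m = 1.22 km × 2.77/3.31 = 1.02 km.

1.02 km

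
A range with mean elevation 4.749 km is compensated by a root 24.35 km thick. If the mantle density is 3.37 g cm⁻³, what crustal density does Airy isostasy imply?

2.82 g cm⁻³

ρ_c h = (ρ_m − ρ_c) r → ρ_c (h + r) = ρ_m r → ρ_c = ρ_m r / (h + r).
ρ_c = 3.37 × 24.35 km / (4.749 km + 24.35 km) = 2.82 g cm⁻³.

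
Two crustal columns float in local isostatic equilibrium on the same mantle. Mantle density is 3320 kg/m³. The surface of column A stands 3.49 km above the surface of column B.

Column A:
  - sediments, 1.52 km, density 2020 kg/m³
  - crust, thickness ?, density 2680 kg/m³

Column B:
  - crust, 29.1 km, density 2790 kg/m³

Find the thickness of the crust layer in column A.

39.1 km

Take the compensation level at the base of the deeper column (depth z_c below the surface of column A) and equate Σ ρ_i t_i down to z_c; mantle fills any gap and the z_c terms cancel.
Column A: 1.52×2020 + x×2680 + (z_c − 1.52 − x)×3320
Column B: 3.49×0 + 29.1×2790 + (z_c − 3.49 − 29.1)×3320
The z_c×3320 term appears on both sides and cancels. Collect the known terms of each column as K = Σ(ρt)_known − 3320 × (depth of known layers): K_A = 3070.4 − 3320×1.52 = −1976; K_B = 81189 − 3320×(3.49 + 29.1) = −27009.8.
Balance: K_A − x×(3320 − 2680) = K_B, so x = (K_A − K_B)/(3320 − 2680) = 25033.8/640 = 39.1 km.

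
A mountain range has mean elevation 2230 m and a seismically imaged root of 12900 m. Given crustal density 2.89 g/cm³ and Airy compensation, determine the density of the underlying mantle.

Airy balance: ρ_c h = (ρ_m − ρ_c) r → ρ_m = ρ_c (1 + h/r).
ρ_m = 2.89 × (1 + 2230 m/12900 m) = 3.39 g/cm³.

3.39 g/cm³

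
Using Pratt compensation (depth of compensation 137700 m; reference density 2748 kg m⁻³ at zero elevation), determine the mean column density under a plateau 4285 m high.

2670 kg m⁻³

Pratt balance: ρ_ref D = ρ (D + h).
ρ = ρ_ref D/(D + h) = 2748 × 137700 m/(137700 m + 4285 m) = 2670 kg m⁻³.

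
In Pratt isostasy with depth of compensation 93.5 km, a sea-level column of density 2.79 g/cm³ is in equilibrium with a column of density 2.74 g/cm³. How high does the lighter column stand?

ρ_ref D = ρ (D + h) → h = D (ρ_ref − ρ)/ρ.
h = 93.5 km × (2.79 − 2.74)/2.74 = 1.71 km.

1.71 km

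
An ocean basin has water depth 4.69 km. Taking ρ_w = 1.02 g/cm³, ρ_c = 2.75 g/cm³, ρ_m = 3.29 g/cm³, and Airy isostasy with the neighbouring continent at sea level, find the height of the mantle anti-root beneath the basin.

15 km

By Archimedes' principle applied to the lithosphere: replacing crust with seawater at the top is compensated by replacing crust with mantle at the base: d (ρ_c − ρ_w) = a (ρ_m − ρ_c).
a = d (ρ_c − ρ_w)/(ρ_m − ρ_c) = 4.69 km × 1.73/0.54 = 15 km.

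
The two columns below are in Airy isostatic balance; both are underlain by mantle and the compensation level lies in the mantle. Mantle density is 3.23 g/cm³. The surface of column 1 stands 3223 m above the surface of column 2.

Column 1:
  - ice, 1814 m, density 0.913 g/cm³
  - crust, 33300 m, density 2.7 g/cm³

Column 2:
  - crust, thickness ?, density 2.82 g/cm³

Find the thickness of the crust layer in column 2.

Take the compensation level at the base of the deeper column (depth z_c below the surface of column 1) and equate Σ ρ_i t_i down to z_c; mantle fills any gap and the z_c terms cancel.
Column 1: 1814×0.913 + 33300×2.7 + (z_c − 35114)×3.23
Column 2: 3223×0 + x×2.82 + (z_c − 3223 − 0 − x)×3.23
The z_c×3.23 term appears on both sides and cancels. Collect the known terms of each column as K = Σ(ρt)_known − 3.23 × (depth of known layers): K_1 = 91566.182 − 3.23×35114 = −21852.038; K_2 = 0 − 3.23×(3223 + 0) = −10410.29.
Balance: K_1 = K_2 − x×(3.23 − 2.82), so x = (K_2 − K_1)/(3.23 − 2.82) = 11441.7/0.41 = 27900 m.

27900 m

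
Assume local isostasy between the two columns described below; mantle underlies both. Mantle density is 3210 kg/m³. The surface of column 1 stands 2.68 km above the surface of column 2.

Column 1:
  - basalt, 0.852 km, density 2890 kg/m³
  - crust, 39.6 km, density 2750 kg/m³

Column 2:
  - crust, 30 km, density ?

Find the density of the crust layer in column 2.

2880 kg/m³

Take the compensation level at the base of the deeper column (depth z_c below the surface of column 1) and equate Σ ρ_i t_i down to z_c; mantle fills any gap and the z_c terms cancel.
Column 1: 0.852×2890 + 39.6×2750 + (z_c − 40.452)×3210
Column 2: 2.68×0 + 30×ρ + (z_c − 2.68 − 30)×3210
The z_c×3210 term appears on both sides and cancels. Collect the known terms of each column as K = Σ(ρt)_known − 3210 × (depth of known layers): K_1 = 111362.28 − 3210×40.452 = −18488.64; K_2 = 0 − 3210×(2.68 + 30) = −104902.8.
Balance: K_1 = K_2 + 30×ρ, so ρ = (K_1 − K_2)/30 = 86414.2/30 = 2880 kg/m³.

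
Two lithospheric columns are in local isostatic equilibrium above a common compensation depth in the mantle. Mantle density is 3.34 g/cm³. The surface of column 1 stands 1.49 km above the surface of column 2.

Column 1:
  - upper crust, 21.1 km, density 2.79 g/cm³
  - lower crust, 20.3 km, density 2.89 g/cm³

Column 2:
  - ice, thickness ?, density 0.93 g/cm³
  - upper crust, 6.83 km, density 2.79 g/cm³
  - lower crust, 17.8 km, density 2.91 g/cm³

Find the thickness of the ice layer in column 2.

Take the compensation level at the base of the deeper column (depth z_c below the surface of column 1) and equate Σ ρ_i t_i down to z_c; mantle fills any gap and the z_c terms cancel.
Column 1: 21.1×2.79 + 20.3×2.89 + (z_c − 41.4)×3.34
Column 2: 1.49×0 + x×0.93 + 6.83×2.79 + 17.8×2.91 + (z_c − 1.49 − 24.63 − x)×3.34
The z_c×3.34 term appears on both sides and cancels. Collect the known terms of each column as K = Σ(ρt)_known − 3.34 × (depth of known layers): K_1 = 117.536 − 3.34×41.4 = −20.74; K_2 = 70.8537 − 3.34×(1.49 + 24.63) = −16.3871.
Balance: K_1 = K_2 − x×(3.34 − 0.93), so x = (K_2 − K_1)/(3.34 − 0.93) = 4.3529/2.41 = 1.81 km.

1.81 km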